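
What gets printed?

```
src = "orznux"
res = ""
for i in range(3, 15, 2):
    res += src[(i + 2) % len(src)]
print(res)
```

i=3: add src[5]='x' → 'x'
i=5: add src[1]='r' → 'xr'
i=7: add src[3]='n' → 'xrn'
i=9: add src[5]='x' → 'xrnx'
i=11: add src[1]='r' → 'xrnxr'
i=13: add src[3]='n' → 'xrnxrn'

xrnxrn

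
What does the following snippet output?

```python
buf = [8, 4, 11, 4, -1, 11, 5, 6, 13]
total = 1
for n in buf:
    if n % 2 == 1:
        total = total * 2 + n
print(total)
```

n=8: not odd
n=4: not odd
n=11: odd, total = 1*2+11 = 13
n=4: not odd
n=-1: odd, total = 13*2+(-1) = 25
n=11: odd, total = 25*2+11 = 61
n=5: odd, total = 61*2+5 = 127
n=6: not odd
n=13: odd, total = 127*2+13 = 267

267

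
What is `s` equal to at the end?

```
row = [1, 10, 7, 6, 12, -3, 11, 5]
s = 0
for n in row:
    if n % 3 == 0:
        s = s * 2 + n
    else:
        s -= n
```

n=1: not %3==0, s = 0-1 = -1
n=10: not %3==0, s = (-1)-10 = -11
n=7: not %3==0, s = (-11)-7 = -18
n=6: %3==0, s = (-18)*2+6 = -30
n=12: %3==0, s = (-30)*2+12 = -48
n=-3: %3==0, s = (-48)*2+(-3) = -99
n=11: not %3==0, s = (-99)-11 = -110
n=5: not %3==0, s = (-110)-5 = -115

-115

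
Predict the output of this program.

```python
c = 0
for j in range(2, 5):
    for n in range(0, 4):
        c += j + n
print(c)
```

54

j=2,n=0: c = 0+2 = 2
j=2,n=1: c = 2+3 = 5
j=2,n=2: c = 5+4 = 9
j=2,n=3: c = 9+5 = 14
j=3,n=0: c = 14+3 = 17
j=3,n=1: c = 17+4 = 21
j=3,n=2: c = 21+5 = 26
j=3,n=3: c = 26+6 = 32
j=4,n=0: c = 32+4 = 36
j=4,n=1: c = 36+5 = 41
j=4,n=2: c = 41+6 = 47
j=4,n=3: c = 47+7 = 54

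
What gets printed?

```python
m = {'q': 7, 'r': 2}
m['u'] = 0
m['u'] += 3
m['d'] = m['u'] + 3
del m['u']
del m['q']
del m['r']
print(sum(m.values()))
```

6

m['u'] = 0 → {'q': 7, 'r': 2, 'u': 0}
m['u'] = 0+3 = 3 → {'q': 7, 'r': 2, 'u': 3}
m['d'] = m['u']+3 = 6 → {'q': 7, 'r': 2, 'u': 3, 'd': 6}
del 'u' → {'q': 7, 'r': 2, 'd': 6}
del 'q' → {'r': 2, 'd': 6}
del 'r' → {'d': 6}
sum of values = 6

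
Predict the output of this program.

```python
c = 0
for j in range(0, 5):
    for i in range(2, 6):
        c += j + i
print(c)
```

110

j=0,i=2: c = 0+2 = 2
j=0,i=3: c = 2+3 = 5
j=0,i=4: c = 5+4 = 9
j=0,i=5: c = 9+5 = 14
j=1,i=2: c = 14+3 = 17
j=1,i=3: c = 17+4 = 21
j=1,i=4: c = 21+5 = 26
j=1,i=5: c = 26+6 = 32
j=2,i=2: c = 32+4 = 36
j=2,i=3: c = 36+5 = 41
j=2,i=4: c = 41+6 = 47
j=2,i=5: c = 47+7 = 54
j=3,i=2: c = 54+5 = 59
j=3,i=3: c = 59+6 = 65
j=3,i=4: c = 65+7 = 72
j=3,i=5: c = 72+8 = 80
j=4,i=2: c = 80+6 = 86
j=4,i=3: c = 86+7 = 93
j=4,i=4: c = 93+8 = 101
j=4,i=5: c = 101+9 = 110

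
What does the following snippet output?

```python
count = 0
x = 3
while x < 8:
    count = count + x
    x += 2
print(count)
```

15

x=3: count = 0+3 = 3
x=5: count = 3+5 = 8
x=7: count = 8+7 = 15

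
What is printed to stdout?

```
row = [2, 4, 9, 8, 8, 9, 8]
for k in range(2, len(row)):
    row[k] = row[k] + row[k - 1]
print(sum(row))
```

k=2: row[2] = 9+4 = 13 → [2, 4, 13, 8, 8, 9, 8]
k=3: row[3] = 8+13 = 21 → [2, 4, 13, 21, 8, 9, 8]
k=4: row[4] = 8+21 = 29 → [2, 4, 13, 21, 29, 9, 8]
k=5: row[5] = 9+29 = 38 → [2, 4, 13, 21, 29, 38, 8]
k=6: row[6] = 8+38 = 46 → [2, 4, 13, 21, 29, 38, 46]
sum = 153

153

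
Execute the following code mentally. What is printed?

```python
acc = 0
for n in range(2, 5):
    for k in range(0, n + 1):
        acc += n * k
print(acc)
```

64

n=2,k=0: acc = 0+0 = 0
n=2,k=1: acc = 0+2 = 2
n=2,k=2: acc = 2+4 = 6
n=3,k=0: acc = 6+0 = 6
n=3,k=1: acc = 6+3 = 9
n=3,k=2: acc = 9+6 = 15
n=3,k=3: acc = 15+9 = 24
n=4,k=0: acc = 24+0 = 24
n=4,k=1: acc = 24+4 = 28
n=4,k=2: acc = 28+8 = 36
n=4,k=3: acc = 36+12 = 48
n=4,k=4: acc = 48+16 = 64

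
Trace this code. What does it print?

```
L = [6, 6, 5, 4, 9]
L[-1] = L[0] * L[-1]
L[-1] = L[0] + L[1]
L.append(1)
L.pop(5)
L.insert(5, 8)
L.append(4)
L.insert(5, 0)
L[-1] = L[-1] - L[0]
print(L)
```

[6, 6, 5, 4, 12, 0, 8, -2]

L[-1] = L[0]*L[-1] = 6*9 = 54 → [6, 6, 5, 4, 54]
L[-1] = L[0]+L[1] = 6+6 = 12 → [6, 6, 5, 4, 12]
append 1 → [6, 6, 5, 4, 12, 1]
pop(5) removes 1 → [6, 6, 5, 4, 12]
insert 8 at 5 → [6, 6, 5, 4, 12, 8]
append 4 → [6, 6, 5, 4, 12, 8, 4]
insert 0 at 5 → [6, 6, 5, 4, 12, 0, 8, 4]
L[-1] = L[-1]-L[0] = 4-6 = -2 → [6, 6, 5, 4, 12, 0, 8, -2]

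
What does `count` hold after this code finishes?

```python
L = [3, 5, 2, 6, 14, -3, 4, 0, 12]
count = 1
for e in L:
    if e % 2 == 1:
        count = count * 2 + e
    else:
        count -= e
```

e=3: odd, count = 1*2+3 = 5
e=5: odd, count = 5*2+5 = 15
e=2: not odd, count = 15-2 = 13
e=6: not odd, count = 13-6 = 7
e=14: not odd, count = 7-14 = -7
e=-3: odd, count = (-7)*2+(-3) = -17
e=4: not odd, count = (-17)-4 = -21
e=0: not odd, count = (-21)-0 = -21
e=12: not odd, count = (-21)-12 = -33

-33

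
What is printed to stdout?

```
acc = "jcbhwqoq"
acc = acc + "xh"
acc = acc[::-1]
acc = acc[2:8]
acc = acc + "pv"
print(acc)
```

qoqwhbpv

+ 'xh' → 'jcbhwqoqxh'
reverse → 'hxqoqwhbcj'
slice [2:8] → 'qoqwhb'
+ 'pv' → 'qoqwhbpv'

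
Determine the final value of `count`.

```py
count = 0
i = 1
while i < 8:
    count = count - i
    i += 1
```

-28

i=1: count = 0-1 = -1
i=2: count = (-1)-2 = -3
i=3: count = (-3)-3 = -6
i=4: count = (-6)-4 = -10
i=5: count = (-10)-5 = -15
i=6: count = (-15)-6 = -21
i=7: count = (-21)-7 = -28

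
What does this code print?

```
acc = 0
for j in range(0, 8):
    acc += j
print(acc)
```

28

j=0: acc = 0+0 = 0
j=1: acc = 0+1 = 1
j=2: acc = 1+2 = 3
j=3: acc = 3+3 = 6
j=4: acc = 6+4 = 10
j=5: acc = 10+5 = 15
j=6: acc = 15+6 = 21
j=7: acc = 21+7 = 28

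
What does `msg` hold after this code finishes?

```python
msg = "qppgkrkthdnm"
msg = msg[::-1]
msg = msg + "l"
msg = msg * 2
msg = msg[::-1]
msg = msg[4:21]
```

reverse → 'mndhtkrkgppq'
+ 'l' → 'mndhtkrkgppql'
repeat ×2 → 'mndhtkrkgppqlmndhtkrkgppql'
reverse → 'lqppgkrkthdnmlqppgkrkthdnm'
slice [4:21] → 'gkrkthdnmlqppgkrk'

'gkrkthdnmlqppgkrk'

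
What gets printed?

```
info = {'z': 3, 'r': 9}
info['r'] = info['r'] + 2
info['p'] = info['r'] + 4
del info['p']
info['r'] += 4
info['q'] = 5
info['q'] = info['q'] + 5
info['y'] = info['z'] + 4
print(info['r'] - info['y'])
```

8

info['r'] = info['r']+2 = 11 → {'z': 3, 'r': 11}
info['p'] = info['r']+4 = 15 → {'z': 3, 'r': 11, 'p': 15}
del 'p' → {'z': 3, 'r': 11}
info['r'] = 11+4 = 15 → {'z': 3, 'r': 15}
info['q'] = 5 → {'z': 3, 'r': 15, 'q': 5}
info['q'] = info['q']+5 = 10 → {'z': 3, 'r': 15, 'q': 10}
info['y'] = info['z']+4 = 7 → {'z': 3, 'r': 15, 'q': 10, 'y': 7}
info['r']-info['y'] = 15-7 = 8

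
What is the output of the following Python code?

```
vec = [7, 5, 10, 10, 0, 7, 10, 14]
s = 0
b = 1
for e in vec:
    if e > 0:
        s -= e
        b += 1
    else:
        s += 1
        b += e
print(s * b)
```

-496

e=7: >0, s = 0-7 = -7; b=2
e=5: >0, s = (-7)-5 = -12; b=3
e=10: >0, s = (-12)-10 = -22; b=4
e=10: >0, s = (-22)-10 = -32; b=5
e=0: not >0, s = (-32)+1 = -31; b=5
e=7: >0, s = (-31)-7 = -38; b=6
e=10: >0, s = (-38)-10 = -48; b=7
e=14: >0, s = (-48)-14 = -62; b=8
s*b = (-62)*8 = -496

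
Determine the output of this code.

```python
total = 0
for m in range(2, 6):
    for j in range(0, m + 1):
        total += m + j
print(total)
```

m=2,j=0: total = 0+2 = 2
m=2,j=1: total = 2+3 = 5
m=2,j=2: total = 5+4 = 9
m=3,j=0: total = 9+3 = 12
m=3,j=1: total = 12+4 = 16
m=3,j=2: total = 16+5 = 21
m=3,j=3: total = 21+6 = 27
m=4,j=0: total = 27+4 = 31
m=4,j=1: total = 31+5 = 36
m=4,j=2: total = 36+6 = 42
m=4,j=3: total = 42+7 = 49
m=4,j=4: total = 49+8 = 57
m=5,j=0: total = 57+5 = 62
m=5,j=1: total = 62+6 = 68
m=5,j=2: total = 68+7 = 75
m=5,j=3: total = 75+8 = 83
m=5,j=4: total = 83+9 = 92
m=5,j=5: total = 92+10 = 102

102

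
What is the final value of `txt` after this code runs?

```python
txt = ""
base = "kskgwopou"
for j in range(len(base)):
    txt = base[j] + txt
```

'uopowgksk'

j=0: prepend 'k' → 'k'
j=1: prepend 's' → 'sk'
j=2: prepend 'k' → 'ksk'
j=3: prepend 'g' → 'gksk'
j=4: prepend 'w' → 'wgksk'
j=5: prepend 'o' → 'owgksk'
j=6: prepend 'p' → 'powgksk'
j=7: prepend 'o' → 'opowgksk'
j=8: prepend 'u' → 'uopowgksk'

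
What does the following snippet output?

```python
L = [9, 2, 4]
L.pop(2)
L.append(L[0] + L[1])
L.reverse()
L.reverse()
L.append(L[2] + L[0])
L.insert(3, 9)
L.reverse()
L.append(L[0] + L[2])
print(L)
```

pop(2) removes 4 → [9, 2]
append L[0]+L[1] = 9+2 = 11 → [9, 2, 11]
reverse → [11, 2, 9]
reverse → [9, 2, 11]
append L[2]+L[0] = 11+9 = 20 → [9, 2, 11, 20]
insert 9 at 3 → [9, 2, 11, 9, 20]
reverse → [20, 9, 11, 2, 9]
append L[0]+L[2] = 20+11 = 31 → [20, 9, 11, 2, 9, 31]

[20, 9, 11, 2, 9, 31]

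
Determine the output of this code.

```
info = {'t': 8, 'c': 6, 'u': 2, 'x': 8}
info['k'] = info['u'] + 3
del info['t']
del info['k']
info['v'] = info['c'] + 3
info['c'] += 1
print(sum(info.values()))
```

info['k'] = info['u']+3 = 5 → {'t': 8, 'c': 6, 'u': 2, 'x': 8, 'k': 5}
del 't' → {'c': 6, 'u': 2, 'x': 8, 'k': 5}
del 'k' → {'c': 6, 'u': 2, 'x': 8}
info['v'] = info['c']+3 = 9 → {'c': 6, 'u': 2, 'x': 8, 'v': 9}
info['c'] = 6+1 = 7 → {'c': 7, 'u': 2, 'x': 8, 'v': 9}
sum of values = 26

26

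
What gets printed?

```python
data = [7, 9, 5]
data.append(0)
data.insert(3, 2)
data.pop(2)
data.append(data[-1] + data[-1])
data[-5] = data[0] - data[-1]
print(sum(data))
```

append 0 → [7, 9, 5, 0]
insert 2 at 3 → [7, 9, 5, 2, 0]
pop(2) removes 5 → [7, 9, 2, 0]
append data[-1]+data[-1] = 0+0 = 0 → [7, 9, 2, 0, 0]
data[-5] = data[0]-data[-1] = 7-0 = 7 → [7, 9, 2, 0, 0]
sum = 18

18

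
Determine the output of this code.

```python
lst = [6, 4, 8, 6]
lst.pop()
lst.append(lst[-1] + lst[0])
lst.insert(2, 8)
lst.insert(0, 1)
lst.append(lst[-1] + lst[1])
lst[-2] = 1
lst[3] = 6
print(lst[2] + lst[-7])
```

pop() removes 6 → [6, 4, 8]
append lst[-1]+lst[0] = 8+6 = 14 → [6, 4, 8, 14]
insert 8 at 2 → [6, 4, 8, 8, 14]
insert 1 at 0 → [1, 6, 4, 8, 8, 14]
append lst[-1]+lst[1] = 14+6 = 20 → [1, 6, 4, 8, 8, 14, 20]
lst[-2] = 1 → [1, 6, 4, 8, 8, 1, 20]
lst[3] = 6 → [1, 6, 4, 6, 8, 1, 20]
lst[2]+lst[-7] = 4+1 = 5

5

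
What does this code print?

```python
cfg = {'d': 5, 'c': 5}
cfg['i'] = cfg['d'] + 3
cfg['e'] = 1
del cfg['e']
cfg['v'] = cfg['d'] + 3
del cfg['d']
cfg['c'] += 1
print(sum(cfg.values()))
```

cfg['i'] = cfg['d']+3 = 8 → {'d': 5, 'c': 5, 'i': 8}
cfg['e'] = 1 → {'d': 5, 'c': 5, 'i': 8, 'e': 1}
del 'e' → {'d': 5, 'c': 5, 'i': 8}
cfg['v'] = cfg['d']+3 = 8 → {'d': 5, 'c': 5, 'i': 8, 'v': 8}
del 'd' → {'c': 5, 'i': 8, 'v': 8}
cfg['c'] = 5+1 = 6 → {'c': 6, 'i': 8, 'v': 8}
sum of values = 22

22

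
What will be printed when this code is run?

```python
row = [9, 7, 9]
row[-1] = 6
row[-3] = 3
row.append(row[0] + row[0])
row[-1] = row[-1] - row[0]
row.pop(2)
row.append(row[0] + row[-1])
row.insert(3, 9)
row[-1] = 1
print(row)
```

[3, 7, 3, 9, 1]

row[-1] = 6 → [9, 7, 6]
row[-3] = 3 → [3, 7, 6]
append row[0]+row[0] = 3+3 = 6 → [3, 7, 6, 6]
row[-1] = row[-1]-row[0] = 6-3 = 3 → [3, 7, 6, 3]
pop(2) removes 6 → [3, 7, 3]
append row[0]+row[-1] = 3+3 = 6 → [3, 7, 3, 6]
insert 9 at 3 → [3, 7, 3, 9, 6]
row[-1] = 1 → [3, 7, 3, 9, 1]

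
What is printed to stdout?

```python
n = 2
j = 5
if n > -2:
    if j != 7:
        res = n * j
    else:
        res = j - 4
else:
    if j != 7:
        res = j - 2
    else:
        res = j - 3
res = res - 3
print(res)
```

n=2, j=5
n > -2 is True; j != 7 is True
→ res = n * j = 10
res = 10-3 = 7

7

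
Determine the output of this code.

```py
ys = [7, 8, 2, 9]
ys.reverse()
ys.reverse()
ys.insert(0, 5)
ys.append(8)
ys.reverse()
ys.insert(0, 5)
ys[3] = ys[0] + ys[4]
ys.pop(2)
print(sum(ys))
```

46

reverse → [9, 2, 8, 7]
reverse → [7, 8, 2, 9]
insert 5 at 0 → [5, 7, 8, 2, 9]
append 8 → [5, 7, 8, 2, 9, 8]
reverse → [8, 9, 2, 8, 7, 5]
insert 5 at 0 → [5, 8, 9, 2, 8, 7, 5]
ys[3] = ys[0]+ys[4] = 5+8 = 13 → [5, 8, 9, 13, 8, 7, 5]
pop(2) removes 9 → [5, 8, 13, 8, 7, 5]
sum = 46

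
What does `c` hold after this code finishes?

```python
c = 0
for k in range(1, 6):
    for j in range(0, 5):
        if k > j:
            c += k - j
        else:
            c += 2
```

55

k=1,j=0: 1>0, c = 0+1 = 1
k=1,j=1: not 1>1, c = 1+2 = 3
k=1,j=2: not 1>2, c = 3+2 = 5
k=1,j=3: not 1>3, c = 5+2 = 7
k=1,j=4: not 1>4, c = 7+2 = 9
k=2,j=0: 2>0, c = 9+2 = 11
k=2,j=1: 2>1, c = 11+1 = 12
k=2,j=2: not 2>2, c = 12+2 = 14
k=2,j=3: not 2>3, c = 14+2 = 16
k=2,j=4: not 2>4, c = 16+2 = 18
k=3,j=0: 3>0, c = 18+3 = 21
k=3,j=1: 3>1, c = 21+2 = 23
k=3,j=2: 3>2, c = 23+1 = 24
k=3,j=3: not 3>3, c = 24+2 = 26
k=3,j=4: not 3>4, c = 26+2 = 28
k=4,j=0: 4>0, c = 28+4 = 32
k=4,j=1: 4>1, c = 32+3 = 35
k=4,j=2: 4>2, c = 35+2 = 37
k=4,j=3: 4>3, c = 37+1 = 38
k=4,j=4: not 4>4, c = 38+2 = 40
k=5,j=0: 5>0, c = 40+5 = 45
k=5,j=1: 5>1, c = 45+4 = 49
k=5,j=2: 5>2, c = 49+3 = 52
k=5,j=3: 5>3, c = 52+2 = 54
k=5,j=4: 5>4, c = 54+1 = 55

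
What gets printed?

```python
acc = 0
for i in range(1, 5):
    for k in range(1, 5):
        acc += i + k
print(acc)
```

80

i=1,k=1: acc = 0+2 = 2
i=1,k=2: acc = 2+3 = 5
i=1,k=3: acc = 5+4 = 9
i=1,k=4: acc = 9+5 = 14
i=2,k=1: acc = 14+3 = 17
i=2,k=2: acc = 17+4 = 21
i=2,k=3: acc = 21+5 = 26
i=2,k=4: acc = 26+6 = 32
i=3,k=1: acc = 32+4 = 36
i=3,k=2: acc = 36+5 = 41
i=3,k=3: acc = 41+6 = 47
i=3,k=4: acc = 47+7 = 54
i=4,k=1: acc = 54+5 = 59
i=4,k=2: acc = 59+6 = 65
i=4,k=3: acc = 65+7 = 72
i=4,k=4: acc = 72+8 = 80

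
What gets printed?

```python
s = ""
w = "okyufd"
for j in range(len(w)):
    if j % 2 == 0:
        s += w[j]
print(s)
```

j=0: add 'o' → 'o'
j=1: skip
j=2: add 'y' → 'oy'
j=3: skip
j=4: add 'f' → 'oyf'
j=5: skip

oyf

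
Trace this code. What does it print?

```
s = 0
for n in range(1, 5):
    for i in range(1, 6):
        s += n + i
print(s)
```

110

n=1,i=1: s = 0+2 = 2
n=1,i=2: s = 2+3 = 5
n=1,i=3: s = 5+4 = 9
n=1,i=4: s = 9+5 = 14
n=1,i=5: s = 14+6 = 20
n=2,i=1: s = 20+3 = 23
n=2,i=2: s = 23+4 = 27
n=2,i=3: s = 27+5 = 32
n=2,i=4: s = 32+6 = 38
n=2,i=5: s = 38+7 = 45
n=3,i=1: s = 45+4 = 49
n=3,i=2: s = 49+5 = 54
n=3,i=3: s = 54+6 = 60
n=3,i=4: s = 60+7 = 67
n=3,i=5: s = 67+8 = 75
n=4,i=1: s = 75+5 = 80
n=4,i=2: s = 80+6 = 86
n=4,i=3: s = 86+7 = 93
n=4,i=4: s = 93+8 = 101
n=4,i=5: s = 101+9 = 110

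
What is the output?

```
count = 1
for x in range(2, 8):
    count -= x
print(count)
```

x=2: count = 1-2 = -1
x=3: count = (-1)-3 = -4
x=4: count = (-4)-4 = -8
x=5: count = (-8)-5 = -13
x=6: count = (-13)-6 = -19
x=7: count = (-19)-7 = -26

-26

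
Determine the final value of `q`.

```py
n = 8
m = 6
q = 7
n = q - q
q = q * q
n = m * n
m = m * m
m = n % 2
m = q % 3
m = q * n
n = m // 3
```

n = 7-7 = 0
q = 7*7 = 49
n = 6*0 = 0
m = 6*6 = 36
m = 0%2 = 0
m = 49%3 = 1
m = 49*0 = 0
n = 0//3 = 0

49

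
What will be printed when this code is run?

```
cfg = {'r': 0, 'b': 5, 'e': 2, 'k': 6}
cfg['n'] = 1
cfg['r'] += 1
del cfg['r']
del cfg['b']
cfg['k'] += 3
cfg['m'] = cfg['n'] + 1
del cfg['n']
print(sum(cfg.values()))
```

13

cfg['n'] = 1 → {'r': 0, 'b': 5, 'e': 2, 'k': 6, 'n': 1}
cfg['r'] = 0+1 = 1 → {'r': 1, 'b': 5, 'e': 2, 'k': 6, 'n': 1}
del 'r' → {'b': 5, 'e': 2, 'k': 6, 'n': 1}
del 'b' → {'e': 2, 'k': 6, 'n': 1}
cfg['k'] = 6+3 = 9 → {'e': 2, 'k': 9, 'n': 1}
cfg['m'] = cfg['n']+1 = 2 → {'e': 2, 'k': 9, 'n': 1, 'm': 2}
del 'n' → {'e': 2, 'k': 9, 'm': 2}
sum of values = 13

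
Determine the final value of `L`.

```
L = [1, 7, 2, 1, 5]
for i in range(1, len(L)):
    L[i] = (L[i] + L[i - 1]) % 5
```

i=1: L[1] = (7+1)%5 = 3 → [1, 3, 2, 1, 5]
i=2: L[2] = (2+3)%5 = 0 → [1, 3, 0, 1, 5]
i=3: L[3] = (1+0)%5 = 1 → [1, 3, 0, 1, 5]
i=4: L[4] = (5+1)%5 = 1 → [1, 3, 0, 1, 1]

[1, 3, 0, 1, 1]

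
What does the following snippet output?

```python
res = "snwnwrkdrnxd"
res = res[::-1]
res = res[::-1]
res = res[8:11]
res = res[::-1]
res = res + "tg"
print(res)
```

xnrtg

reverse → 'dxnrdkrwnwns'
reverse → 'snwnwrkdrnxd'
slice [8:11] → 'rnx'
reverse → 'xnr'
+ 'tg' → 'xnrtg'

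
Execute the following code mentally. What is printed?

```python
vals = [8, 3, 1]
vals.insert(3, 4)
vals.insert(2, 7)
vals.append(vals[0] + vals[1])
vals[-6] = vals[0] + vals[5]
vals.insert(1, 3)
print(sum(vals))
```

insert 4 at 3 → [8, 3, 1, 4]
insert 7 at 2 → [8, 3, 7, 1, 4]
append vals[0]+vals[1] = 8+3 = 11 → [8, 3, 7, 1, 4, 11]
vals[-6] = vals[0]+vals[5] = 8+11 = 19 → [19, 3, 7, 1, 4, 11]
insert 3 at 1 → [19, 3, 3, 7, 1, 4, 11]
sum = 48

48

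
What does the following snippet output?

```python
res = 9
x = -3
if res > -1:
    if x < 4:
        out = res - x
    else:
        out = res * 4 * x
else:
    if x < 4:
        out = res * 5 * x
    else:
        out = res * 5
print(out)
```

12

res=9, x=-3
res > -1 is True; x < 4 is True
→ out = res - x = 12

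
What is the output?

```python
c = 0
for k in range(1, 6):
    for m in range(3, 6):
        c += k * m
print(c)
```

k=1,m=3: c = 0+3 = 3
k=1,m=4: c = 3+4 = 7
k=1,m=5: c = 7+5 = 12
k=2,m=3: c = 12+6 = 18
k=2,m=4: c = 18+8 = 26
k=2,m=5: c = 26+10 = 36
k=3,m=3: c = 36+9 = 45
k=3,m=4: c = 45+12 = 57
k=3,m=5: c = 57+15 = 72
k=4,m=3: c = 72+12 = 84
k=4,m=4: c = 84+16 = 100
k=4,m=5: c = 100+20 = 120
k=5,m=3: c = 120+15 = 135
k=5,m=4: c = 135+20 = 155
k=5,m=5: c = 155+25 = 180

180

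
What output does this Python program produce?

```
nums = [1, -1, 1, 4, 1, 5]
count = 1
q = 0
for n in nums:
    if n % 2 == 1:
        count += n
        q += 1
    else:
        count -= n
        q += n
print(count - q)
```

n=1: odd, count = 1+1 = 2; q=1
n=-1: odd, count = 2+(-1) = 1; q=2
n=1: odd, count = 1+1 = 2; q=3
n=4: not odd, count = 2-4 = -2; q=7
n=1: odd, count = (-2)+1 = -1; q=8
n=5: odd, count = (-1)+5 = 4; q=9
count-q = 4-9 = -5

-5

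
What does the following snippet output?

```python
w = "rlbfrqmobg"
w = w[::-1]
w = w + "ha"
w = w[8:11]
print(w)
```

lrh

reverse → 'gbomqrfblr'
+ 'ha' → 'gbomqrfblrha'
slice [8:11] → 'lrh'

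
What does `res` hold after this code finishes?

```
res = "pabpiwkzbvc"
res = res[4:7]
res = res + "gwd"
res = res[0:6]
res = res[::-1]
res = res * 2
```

slice [4:7] → 'iwk'
+ 'gwd' → 'iwkgwd'
slice [0:6] → 'iwkgwd'
reverse → 'dwgkwi'
repeat ×2 → 'dwgkwidwgkwi'

'dwgkwidwgkwi'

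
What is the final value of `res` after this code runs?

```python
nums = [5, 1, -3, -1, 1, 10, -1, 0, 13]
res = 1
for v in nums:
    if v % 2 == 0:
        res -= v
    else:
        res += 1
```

v=5: not even, res = 1+1 = 2
v=1: not even, res = 2+1 = 3
v=-3: not even, res = 3+1 = 4
v=-1: not even, res = 4+1 = 5
v=1: not even, res = 5+1 = 6
v=10: even, res = 6-10 = -4
v=-1: not even, res = (-4)+1 = -3
v=0: even, res = (-3)-0 = -3
v=13: not even, res = (-3)+1 = -2

-2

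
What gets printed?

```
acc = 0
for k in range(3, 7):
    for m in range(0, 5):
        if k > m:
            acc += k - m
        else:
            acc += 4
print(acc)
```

63

k=3,m=0: 3>0, acc = 0+3 = 3
k=3,m=1: 3>1, acc = 3+2 = 5
k=3,m=2: 3>2, acc = 5+1 = 6
k=3,m=3: not 3>3, acc = 6+4 = 10
k=3,m=4: not 3>4, acc = 10+4 = 14
k=4,m=0: 4>0, acc = 14+4 = 18
k=4,m=1: 4>1, acc = 18+3 = 21
k=4,m=2: 4>2, acc = 21+2 = 23
k=4,m=3: 4>3, acc = 23+1 = 24
k=4,m=4: not 4>4, acc = 24+4 = 28
k=5,m=0: 5>0, acc = 28+5 = 33
k=5,m=1: 5>1, acc = 33+4 = 37
k=5,m=2: 5>2, acc = 37+3 = 40
k=5,m=3: 5>3, acc = 40+2 = 42
k=5,m=4: 5>4, acc = 42+1 = 43
k=6,m=0: 6>0, acc = 43+6 = 49
k=6,m=1: 6>1, acc = 49+5 = 54
k=6,m=2: 6>2, acc = 54+4 = 58
k=6,m=3: 6>3, acc = 58+3 = 61
k=6,m=4: 6>4, acc = 61+2 = 63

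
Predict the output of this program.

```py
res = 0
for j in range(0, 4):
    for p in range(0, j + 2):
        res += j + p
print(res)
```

46

j=0,p=0: res = 0+0 = 0
j=0,p=1: res = 0+1 = 1
j=1,p=0: res = 1+1 = 2
j=1,p=1: res = 2+2 = 4
j=1,p=2: res = 4+3 = 7
j=2,p=0: res = 7+2 = 9
j=2,p=1: res = 9+3 = 12
j=2,p=2: res = 12+4 = 16
j=2,p=3: res = 16+5 = 21
j=3,p=0: res = 21+3 = 24
j=3,p=1: res = 24+4 = 28
j=3,p=2: res = 28+5 = 33
j=3,p=3: res = 33+6 = 39
j=3,p=4: res = 39+7 = 46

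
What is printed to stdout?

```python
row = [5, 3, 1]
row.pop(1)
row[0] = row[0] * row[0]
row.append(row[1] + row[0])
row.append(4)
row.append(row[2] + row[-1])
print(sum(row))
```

86

pop(1) removes 3 → [5, 1]
row[0] = row[0]*row[0] = 5*5 = 25 → [25, 1]
append row[1]+row[0] = 1+25 = 26 → [25, 1, 26]
append 4 → [25, 1, 26, 4]
append row[2]+row[-1] = 26+4 = 30 → [25, 1, 26, 4, 30]
sum = 86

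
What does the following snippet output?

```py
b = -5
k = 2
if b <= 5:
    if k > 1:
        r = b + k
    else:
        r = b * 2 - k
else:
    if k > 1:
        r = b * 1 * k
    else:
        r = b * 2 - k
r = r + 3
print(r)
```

0

b=-5, k=2
b <= 5 is True; k > 1 is True
→ r = b + k = -3
r = (-3)+3 = 0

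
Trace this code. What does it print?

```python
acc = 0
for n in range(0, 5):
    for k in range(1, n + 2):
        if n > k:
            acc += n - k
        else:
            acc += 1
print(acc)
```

19

n=0,k=1: not 0>1, acc = 0+1 = 1
n=1,k=1: not 1>1, acc = 1+1 = 2
n=1,k=2: not 1>2, acc = 2+1 = 3
n=2,k=1: 2>1, acc = 3+1 = 4
n=2,k=2: not 2>2, acc = 4+1 = 5
n=2,k=3: not 2>3, acc = 5+1 = 6
n=3,k=1: 3>1, acc = 6+2 = 8
n=3,k=2: 3>2, acc = 8+1 = 9
n=3,k=3: not 3>3, acc = 9+1 = 10
n=3,k=4: not 3>4, acc = 10+1 = 11
n=4,k=1: 4>1, acc = 11+3 = 14
n=4,k=2: 4>2, acc = 14+2 = 16
n=4,k=3: 4>3, acc = 16+1 = 17
n=4,k=4: not 4>4, acc = 17+1 = 18
n=4,k=5: not 4>5, acc = 18+1 = 19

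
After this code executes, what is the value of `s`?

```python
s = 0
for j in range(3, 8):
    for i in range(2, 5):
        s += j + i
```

120

j=3,i=2: s = 0+5 = 5
j=3,i=3: s = 5+6 = 11
j=3,i=4: s = 11+7 = 18
j=4,i=2: s = 18+6 = 24
j=4,i=3: s = 24+7 = 31
j=4,i=4: s = 31+8 = 39
j=5,i=2: s = 39+7 = 46
j=5,i=3: s = 46+8 = 54
j=5,i=4: s = 54+9 = 63
j=6,i=2: s = 63+8 = 71
j=6,i=3: s = 71+9 = 80
j=6,i=4: s = 80+10 = 90
j=7,i=2: s = 90+9 = 99
j=7,i=3: s = 99+10 = 109
j=7,i=4: s = 109+11 = 120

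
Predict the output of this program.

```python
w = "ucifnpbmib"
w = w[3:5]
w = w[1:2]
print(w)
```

slice [3:5] → 'fn'
slice [1:2] → 'n'

n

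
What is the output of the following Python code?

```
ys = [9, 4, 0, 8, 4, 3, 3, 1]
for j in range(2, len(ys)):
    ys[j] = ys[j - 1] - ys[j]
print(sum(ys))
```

-35

j=2: ys[2] = 4-0 = 4 → [9, 4, 4, 8, 4, 3, 3, 1]
j=3: ys[3] = 4-8 = -4 → [9, 4, 4, -4, 4, 3, 3, 1]
j=4: ys[4] = (-4)-4 = -8 → [9, 4, 4, -4, -8, 3, 3, 1]
j=5: ys[5] = (-8)-3 = -11 → [9, 4, 4, -4, -8, -11, 3, 1]
j=6: ys[6] = (-11)-3 = -14 → [9, 4, 4, -4, -8, -11, -14, 1]
j=7: ys[7] = (-14)-1 = -15 → [9, 4, 4, -4, -8, -11, -14, -15]
sum = -35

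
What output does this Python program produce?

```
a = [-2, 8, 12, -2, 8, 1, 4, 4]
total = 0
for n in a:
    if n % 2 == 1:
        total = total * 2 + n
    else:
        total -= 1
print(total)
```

-11

n=-2: not odd, total = 0-1 = -1
n=8: not odd, total = (-1)-1 = -2
n=12: not odd, total = (-2)-1 = -3
n=-2: not odd, total = (-3)-1 = -4
n=8: not odd, total = (-4)-1 = -5
n=1: odd, total = (-5)*2+1 = -9
n=4: not odd, total = (-9)-1 = -10
n=4: not odd, total = (-10)-1 = -11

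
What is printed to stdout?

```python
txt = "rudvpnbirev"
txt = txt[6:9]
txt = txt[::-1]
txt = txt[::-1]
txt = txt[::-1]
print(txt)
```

slice [6:9] → 'bir'
reverse → 'rib'
reverse → 'bir'
reverse → 'rib'

rib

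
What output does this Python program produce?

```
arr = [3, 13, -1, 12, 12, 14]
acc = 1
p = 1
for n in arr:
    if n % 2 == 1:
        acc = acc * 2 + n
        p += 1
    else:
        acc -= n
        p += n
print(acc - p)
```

n=3: odd, acc = 1*2+3 = 5; p=2
n=13: odd, acc = 5*2+13 = 23; p=3
n=-1: odd, acc = 23*2+(-1) = 45; p=4
n=12: not odd, acc = 45-12 = 33; p=16
n=12: not odd, acc = 33-12 = 21; p=28
n=14: not odd, acc = 21-14 = 7; p=42
acc-p = 7-42 = -35

-35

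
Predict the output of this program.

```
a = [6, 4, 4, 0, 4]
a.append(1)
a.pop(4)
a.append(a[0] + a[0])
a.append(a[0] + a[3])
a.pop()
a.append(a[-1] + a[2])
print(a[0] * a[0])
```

36

append 1 → [6, 4, 4, 0, 4, 1]
pop(4) removes 4 → [6, 4, 4, 0, 1]
append a[0]+a[0] = 6+6 = 12 → [6, 4, 4, 0, 1, 12]
append a[0]+a[3] = 6+0 = 6 → [6, 4, 4, 0, 1, 12, 6]
pop() removes 6 → [6, 4, 4, 0, 1, 12]
append a[-1]+a[2] = 12+4 = 16 → [6, 4, 4, 0, 1, 12, 16]
a[0]*a[0] = 6*6 = 36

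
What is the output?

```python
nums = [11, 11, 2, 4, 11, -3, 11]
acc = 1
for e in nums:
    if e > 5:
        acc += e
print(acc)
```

45

e=11: >5, acc = 1+11 = 12
e=11: >5, acc = 12+11 = 23
e=2: not >5
e=4: not >5
e=11: >5, acc = 23+11 = 34
e=-3: not >5
e=11: >5, acc = 34+11 = 45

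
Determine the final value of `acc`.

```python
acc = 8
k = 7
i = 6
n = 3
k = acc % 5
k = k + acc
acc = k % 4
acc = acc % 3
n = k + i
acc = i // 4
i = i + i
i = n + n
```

1

k = 8%5 = 3
k = 3+8 = 11
acc = 11%4 = 3
acc = 3%3 = 0
n = 11+6 = 17
acc = 6//4 = 1
i = 6+6 = 12
i = 17+17 = 34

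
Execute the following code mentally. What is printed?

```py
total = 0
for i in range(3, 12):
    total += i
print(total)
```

63

i=3: total = 0+3 = 3
i=4: total = 3+4 = 7
i=5: total = 7+5 = 12
i=6: total = 12+6 = 18
i=7: total = 18+7 = 25
i=8: total = 25+8 = 33
i=9: total = 33+9 = 42
i=10: total = 42+10 = 52
i=11: total = 52+11 = 63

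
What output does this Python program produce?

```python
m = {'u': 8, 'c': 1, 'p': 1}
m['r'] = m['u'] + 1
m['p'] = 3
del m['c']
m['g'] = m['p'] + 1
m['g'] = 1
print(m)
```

m['r'] = m['u']+1 = 9 → {'u': 8, 'c': 1, 'p': 1, 'r': 9}
m['p'] = 3 → {'u': 8, 'c': 1, 'p': 3, 'r': 9}
del 'c' → {'u': 8, 'p': 3, 'r': 9}
m['g'] = m['p']+1 = 4 → {'u': 8, 'p': 3, 'r': 9, 'g': 4}
m['g'] = 1 → {'u': 8, 'p': 3, 'r': 9, 'g': 1}

{'u': 8, 'p': 3, 'r': 9, 'g': 1}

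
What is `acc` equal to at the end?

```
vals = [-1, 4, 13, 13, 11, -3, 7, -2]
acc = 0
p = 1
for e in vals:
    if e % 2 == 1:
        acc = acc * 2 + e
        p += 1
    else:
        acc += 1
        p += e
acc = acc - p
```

349

e=-1: odd, acc = 0*2+(-1) = -1; p=2
e=4: not odd, acc = (-1)+1 = 0; p=6
e=13: odd, acc = 0*2+13 = 13; p=7
e=13: odd, acc = 13*2+13 = 39; p=8
e=11: odd, acc = 39*2+11 = 89; p=9
e=-3: odd, acc = 89*2+(-3) = 175; p=10
e=7: odd, acc = 175*2+7 = 357; p=11
e=-2: not odd, acc = 357+1 = 358; p=9
acc-p = 358-9 = 349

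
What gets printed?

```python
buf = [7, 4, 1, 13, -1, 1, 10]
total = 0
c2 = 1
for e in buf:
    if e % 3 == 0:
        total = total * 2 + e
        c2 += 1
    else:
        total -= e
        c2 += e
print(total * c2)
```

-1260

e=7: not %3==0, total = 0-7 = -7; c2=8
e=4: not %3==0, total = (-7)-4 = -11; c2=12
e=1: not %3==0, total = (-11)-1 = -12; c2=13
e=13: not %3==0, total = (-12)-13 = -25; c2=26
e=-1: not %3==0, total = (-25)-(-1) = -24; c2=25
e=1: not %3==0, total = (-24)-1 = -25; c2=26
e=10: not %3==0, total = (-25)-10 = -35; c2=36
total*c2 = (-35)*36 = -1260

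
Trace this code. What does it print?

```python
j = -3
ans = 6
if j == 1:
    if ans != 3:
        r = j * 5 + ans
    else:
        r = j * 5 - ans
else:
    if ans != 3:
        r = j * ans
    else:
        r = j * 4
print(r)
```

j=-3, ans=6
j == 1 is False; ans != 3 is True
→ r = j * ans = -18

-18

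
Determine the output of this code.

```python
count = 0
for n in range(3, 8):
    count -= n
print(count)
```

-25

n=3: count = 0-3 = -3
n=4: count = (-3)-4 = -7
n=5: count = (-7)-5 = -12
n=6: count = (-12)-6 = -18
n=7: count = (-18)-7 = -25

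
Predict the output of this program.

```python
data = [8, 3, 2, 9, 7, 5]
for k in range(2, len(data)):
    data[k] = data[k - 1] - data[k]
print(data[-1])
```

k=2: data[2] = 3-2 = 1 → [8, 3, 1, 9, 7, 5]
k=3: data[3] = 1-9 = -8 → [8, 3, 1, -8, 7, 5]
k=4: data[4] = (-8)-7 = -15 → [8, 3, 1, -8, -15, 5]
k=5: data[5] = (-15)-5 = -20 → [8, 3, 1, -8, -15, -20]

-20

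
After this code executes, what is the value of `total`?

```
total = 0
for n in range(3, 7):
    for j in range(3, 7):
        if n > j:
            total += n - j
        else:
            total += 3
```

n=3,j=3: not 3>3, total = 0+3 = 3
n=3,j=4: not 3>4, total = 3+3 = 6
n=3,j=5: not 3>5, total = 6+3 = 9
n=3,j=6: not 3>6, total = 9+3 = 12
n=4,j=3: 4>3, total = 12+1 = 13
n=4,j=4: not 4>4, total = 13+3 = 16
n=4,j=5: not 4>5, total = 16+3 = 19
n=4,j=6: not 4>6, total = 19+3 = 22
n=5,j=3: 5>3, total = 22+2 = 24
n=5,j=4: 5>4, total = 24+1 = 25
n=5,j=5: not 5>5, total = 25+3 = 28
n=5,j=6: not 5>6, total = 28+3 = 31
n=6,j=3: 6>3, total = 31+3 = 34
n=6,j=4: 6>4, total = 34+2 = 36
n=6,j=5: 6>5, total = 36+1 = 37
n=6,j=6: not 6>6, total = 37+3 = 40

40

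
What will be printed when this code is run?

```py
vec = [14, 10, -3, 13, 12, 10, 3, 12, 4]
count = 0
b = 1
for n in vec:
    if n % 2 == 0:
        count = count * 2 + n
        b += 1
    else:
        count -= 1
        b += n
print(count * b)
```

n=14: even, count = 0*2+14 = 14; b=2
n=10: even, count = 14*2+10 = 38; b=3
n=-3: not even, count = 38-1 = 37; b=0
n=13: not even, count = 37-1 = 36; b=13
n=12: even, count = 36*2+12 = 84; b=14
n=10: even, count = 84*2+10 = 178; b=15
n=3: not even, count = 178-1 = 177; b=18
n=12: even, count = 177*2+12 = 366; b=19
n=4: even, count = 366*2+4 = 736; b=20
count*b = 736*20 = 14720

14720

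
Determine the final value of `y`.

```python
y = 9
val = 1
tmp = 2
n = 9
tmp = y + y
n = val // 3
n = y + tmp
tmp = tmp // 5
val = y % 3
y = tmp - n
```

tmp = 9+9 = 18
n = 1//3 = 0
n = 9+18 = 27
tmp = 18//5 = 3
val = 9%3 = 0
y = 3-27 = -24

-24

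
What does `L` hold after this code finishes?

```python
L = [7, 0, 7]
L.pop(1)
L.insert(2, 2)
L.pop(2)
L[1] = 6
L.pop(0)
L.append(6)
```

pop(1) removes 0 → [7, 7]
insert 2 at 2 → [7, 7, 2]
pop(2) removes 2 → [7, 7]
L[1] = 6 → [7, 6]
pop(0) removes 7 → [6]
append 6 → [6, 6]

[6, 6]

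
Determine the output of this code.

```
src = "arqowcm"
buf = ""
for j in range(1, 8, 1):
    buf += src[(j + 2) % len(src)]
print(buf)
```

j=1: add src[3]='o' → 'o'
j=2: add src[4]='w' → 'ow'
j=3: add src[5]='c' → 'owc'
j=4: add src[6]='m' → 'owcm'
j=5: add src[0]='a' → 'owcma'
j=6: add src[1]='r' → 'owcmar'
j=7: add src[2]='q' → 'owcmarq'

owcmarq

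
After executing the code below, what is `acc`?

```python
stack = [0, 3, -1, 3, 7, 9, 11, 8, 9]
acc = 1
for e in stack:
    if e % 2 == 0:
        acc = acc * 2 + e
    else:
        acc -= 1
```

e=0: even, acc = 1*2+0 = 2
e=3: not even, acc = 2-1 = 1
e=-1: not even, acc = 1-1 = 0
e=3: not even, acc = 0-1 = -1
e=7: not even, acc = (-1)-1 = -2
e=9: not even, acc = (-2)-1 = -3
e=11: not even, acc = (-3)-1 = -4
e=8: even, acc = (-4)*2+8 = 0
e=9: not even, acc = 0-1 = -1

-1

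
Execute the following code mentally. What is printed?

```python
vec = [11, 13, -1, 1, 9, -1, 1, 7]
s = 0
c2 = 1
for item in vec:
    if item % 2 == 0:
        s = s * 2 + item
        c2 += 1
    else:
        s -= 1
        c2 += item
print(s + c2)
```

33

item=11: not even, s = 0-1 = -1; c2=12
item=13: not even, s = (-1)-1 = -2; c2=25
item=-1: not even, s = (-2)-1 = -3; c2=24
item=1: not even, s = (-3)-1 = -4; c2=25
item=9: not even, s = (-4)-1 = -5; c2=34
item=-1: not even, s = (-5)-1 = -6; c2=33
item=1: not even, s = (-6)-1 = -7; c2=34
item=7: not even, s = (-7)-1 = -8; c2=41
s+c2 = (-8)+41 = 33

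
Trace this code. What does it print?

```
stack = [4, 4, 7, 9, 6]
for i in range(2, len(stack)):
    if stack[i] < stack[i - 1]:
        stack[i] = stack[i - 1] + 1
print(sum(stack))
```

34

i=2: 7>=4, unchanged → [4, 4, 7, 9, 6]
i=3: 9>=7, unchanged → [4, 4, 7, 9, 6]
i=4: 6<9, stack[4] = 9+1 = 10 → [4, 4, 7, 9, 10]
sum = 34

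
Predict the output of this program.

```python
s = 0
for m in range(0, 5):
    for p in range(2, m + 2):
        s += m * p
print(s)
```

m=1,p=2: s = 0+2 = 2
m=2,p=2: s = 2+4 = 6
m=2,p=3: s = 6+6 = 12
m=3,p=2: s = 12+6 = 18
m=3,p=3: s = 18+9 = 27
m=3,p=4: s = 27+12 = 39
m=4,p=2: s = 39+8 = 47
m=4,p=3: s = 47+12 = 59
m=4,p=4: s = 59+16 = 75
m=4,p=5: s = 75+20 = 95

95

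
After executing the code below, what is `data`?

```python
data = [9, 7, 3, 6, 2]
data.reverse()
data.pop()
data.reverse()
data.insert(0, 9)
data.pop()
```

reverse → [2, 6, 3, 7, 9]
pop() removes 9 → [2, 6, 3, 7]
reverse → [7, 3, 6, 2]
insert 9 at 0 → [9, 7, 3, 6, 2]
pop() removes 2 → [9, 7, 3, 6]

[9, 7, 3, 6]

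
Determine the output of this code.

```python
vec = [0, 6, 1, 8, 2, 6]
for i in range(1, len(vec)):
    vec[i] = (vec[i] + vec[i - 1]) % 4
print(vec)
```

[0, 2, 3, 3, 1, 3]

i=1: vec[1] = (6+0)%4 = 2 → [0, 2, 1, 8, 2, 6]
i=2: vec[2] = (1+2)%4 = 3 → [0, 2, 3, 8, 2, 6]
i=3: vec[3] = (8+3)%4 = 3 → [0, 2, 3, 3, 2, 6]
i=4: vec[4] = (2+3)%4 = 1 → [0, 2, 3, 3, 1, 6]
i=5: vec[5] = (6+1)%4 = 3 → [0, 2, 3, 3, 1, 3]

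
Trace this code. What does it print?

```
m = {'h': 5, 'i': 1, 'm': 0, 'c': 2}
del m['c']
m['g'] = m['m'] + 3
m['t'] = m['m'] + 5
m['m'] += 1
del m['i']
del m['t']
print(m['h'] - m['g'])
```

del 'c' → {'h': 5, 'i': 1, 'm': 0}
m['g'] = m['m']+3 = 3 → {'h': 5, 'i': 1, 'm': 0, 'g': 3}
m['t'] = m['m']+5 = 5 → {'h': 5, 'i': 1, 'm': 0, 'g': 3, 't': 5}
m['m'] = 0+1 = 1 → {'h': 5, 'i': 1, 'm': 1, 'g': 3, 't': 5}
del 'i' → {'h': 5, 'm': 1, 'g': 3, 't': 5}
del 't' → {'h': 5, 'm': 1, 'g': 3}
m['h']-m['g'] = 5-3 = 2

2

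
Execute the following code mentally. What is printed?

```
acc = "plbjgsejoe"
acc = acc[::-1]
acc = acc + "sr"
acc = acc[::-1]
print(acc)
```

reverse → 'eojesgjblp'
+ 'sr' → 'eojesgjblpsr'
reverse → 'rsplbjgsejoe'

rsplbjgsejoe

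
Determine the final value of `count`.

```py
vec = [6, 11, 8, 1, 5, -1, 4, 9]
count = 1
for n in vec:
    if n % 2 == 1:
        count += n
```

26

n=6: not odd
n=11: odd, count = 1+11 = 12
n=8: not odd
n=1: odd, count = 12+1 = 13
n=5: odd, count = 13+5 = 18
n=-1: odd, count = 18+(-1) = 17
n=4: not odd
n=9: odd, count = 17+9 = 26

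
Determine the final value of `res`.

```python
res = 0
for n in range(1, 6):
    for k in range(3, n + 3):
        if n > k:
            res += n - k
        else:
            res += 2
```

n=1,k=3: not 1>3, res = 0+2 = 2
n=2,k=3: not 2>3, res = 2+2 = 4
n=2,k=4: not 2>4, res = 4+2 = 6
n=3,k=3: not 3>3, res = 6+2 = 8
n=3,k=4: not 3>4, res = 8+2 = 10
n=3,k=5: not 3>5, res = 10+2 = 12
n=4,k=3: 4>3, res = 12+1 = 13
n=4,k=4: not 4>4, res = 13+2 = 15
n=4,k=5: not 4>5, res = 15+2 = 17
n=4,k=6: not 4>6, res = 17+2 = 19
n=5,k=3: 5>3, res = 19+2 = 21
n=5,k=4: 5>4, res = 21+1 = 22
n=5,k=5: not 5>5, res = 22+2 = 24
n=5,k=6: not 5>6, res = 24+2 = 26
n=5,k=7: not 5>7, res = 26+2 = 28

28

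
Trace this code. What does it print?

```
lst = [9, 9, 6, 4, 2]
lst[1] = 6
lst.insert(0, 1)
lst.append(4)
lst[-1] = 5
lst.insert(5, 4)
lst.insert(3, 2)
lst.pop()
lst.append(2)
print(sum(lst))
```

lst[1] = 6 → [9, 6, 6, 4, 2]
insert 1 at 0 → [1, 9, 6, 6, 4, 2]
append 4 → [1, 9, 6, 6, 4, 2, 4]
lst[-1] = 5 → [1, 9, 6, 6, 4, 2, 5]
insert 4 at 5 → [1, 9, 6, 6, 4, 4, 2, 5]
insert 2 at 3 → [1, 9, 6, 2, 6, 4, 4, 2, 5]
pop() removes 5 → [1, 9, 6, 2, 6, 4, 4, 2]
append 2 → [1, 9, 6, 2, 6, 4, 4, 2, 2]
sum = 36

36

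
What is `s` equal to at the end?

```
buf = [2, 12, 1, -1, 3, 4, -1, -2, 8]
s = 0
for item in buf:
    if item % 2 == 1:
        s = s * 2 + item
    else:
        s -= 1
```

-27

item=2: not odd, s = 0-1 = -1
item=12: not odd, s = (-1)-1 = -2
item=1: odd, s = (-2)*2+1 = -3
item=-1: odd, s = (-3)*2+(-1) = -7
item=3: odd, s = (-7)*2+3 = -11
item=4: not odd, s = (-11)-1 = -12
item=-1: odd, s = (-12)*2+(-1) = -25
item=-2: not odd, s = (-25)-1 = -26
item=8: not odd, s = (-26)-1 = -27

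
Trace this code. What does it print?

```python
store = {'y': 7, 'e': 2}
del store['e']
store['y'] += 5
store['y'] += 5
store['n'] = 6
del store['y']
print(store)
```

del 'e' → {'y': 7}
store['y'] = 7+5 = 12 → {'y': 12}
store['y'] = 12+5 = 17 → {'y': 17}
store['n'] = 6 → {'y': 17, 'n': 6}
del 'y' → {'n': 6}

{'n': 6}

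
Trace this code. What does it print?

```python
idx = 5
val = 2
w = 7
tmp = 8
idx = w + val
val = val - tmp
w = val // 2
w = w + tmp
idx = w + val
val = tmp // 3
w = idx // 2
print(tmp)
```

8

idx = 7+2 = 9
val = 2-8 = -6
w = (-6)//2 = -3
w = (-3)+8 = 5
idx = 5+(-6) = -1
val = 8//3 = 2
w = (-1)//2 = -1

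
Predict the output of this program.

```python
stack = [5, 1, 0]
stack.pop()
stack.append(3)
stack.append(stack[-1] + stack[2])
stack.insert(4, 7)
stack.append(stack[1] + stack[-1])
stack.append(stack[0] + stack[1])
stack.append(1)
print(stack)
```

pop() removes 0 → [5, 1]
append 3 → [5, 1, 3]
append stack[-1]+stack[2] = 3+3 = 6 → [5, 1, 3, 6]
insert 7 at 4 → [5, 1, 3, 6, 7]
append stack[1]+stack[-1] = 1+7 = 8 → [5, 1, 3, 6, 7, 8]
append stack[0]+stack[1] = 5+1 = 6 → [5, 1, 3, 6, 7, 8, 6]
append 1 → [5, 1, 3, 6, 7, 8, 6, 1]

[5, 1, 3, 6, 7, 8, 6, 1]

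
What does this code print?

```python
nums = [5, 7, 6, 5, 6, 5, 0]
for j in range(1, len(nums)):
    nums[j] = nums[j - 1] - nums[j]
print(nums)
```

j=1: nums[1] = 5-7 = -2 → [5, -2, 6, 5, 6, 5, 0]
j=2: nums[2] = (-2)-6 = -8 → [5, -2, -8, 5, 6, 5, 0]
j=3: nums[3] = (-8)-5 = -13 → [5, -2, -8, -13, 6, 5, 0]
j=4: nums[4] = (-13)-6 = -19 → [5, -2, -8, -13, -19, 5, 0]
j=5: nums[5] = (-19)-5 = -24 → [5, -2, -8, -13, -19, -24, 0]
j=6: nums[6] = (-24)-0 = -24 → [5, -2, -8, -13, -19, -24, -24]

[5, -2, -8, -13, -19, -24, -24]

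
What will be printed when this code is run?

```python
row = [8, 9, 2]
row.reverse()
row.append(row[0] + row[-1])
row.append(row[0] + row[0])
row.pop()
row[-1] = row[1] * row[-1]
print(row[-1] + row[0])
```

92

reverse → [2, 9, 8]
append row[0]+row[-1] = 2+8 = 10 → [2, 9, 8, 10]
append row[0]+row[0] = 2+2 = 4 → [2, 9, 8, 10, 4]
pop() removes 4 → [2, 9, 8, 10]
row[-1] = row[1]*row[-1] = 9*10 = 90 → [2, 9, 8, 90]
row[-1]+row[0] = 90+2 = 92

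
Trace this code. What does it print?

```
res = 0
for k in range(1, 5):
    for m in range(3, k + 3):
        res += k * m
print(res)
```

125

k=1,m=3: res = 0+3 = 3
k=2,m=3: res = 3+6 = 9
k=2,m=4: res = 9+8 = 17
k=3,m=3: res = 17+9 = 26
k=3,m=4: res = 26+12 = 38
k=3,m=5: res = 38+15 = 53
k=4,m=3: res = 53+12 = 65
k=4,m=4: res = 65+16 = 81
k=4,m=5: res = 81+20 = 101
k=4,m=6: res = 101+24 = 125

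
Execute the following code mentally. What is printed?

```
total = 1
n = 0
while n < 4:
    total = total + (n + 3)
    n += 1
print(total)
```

n=0: total = 1+3 = 4
n=1: total = 4+4 = 8
n=2: total = 8+5 = 13
n=3: total = 13+6 = 19

19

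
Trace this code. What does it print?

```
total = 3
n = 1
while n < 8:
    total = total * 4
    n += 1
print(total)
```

49152

n=1: total = 3*4 = 12
n=2: total = 12*4 = 48
n=3: total = 48*4 = 192
n=4: total = 192*4 = 768
n=5: total = 768*4 = 3072
n=6: total = 3072*4 = 12288
n=7: total = 12288*4 = 49152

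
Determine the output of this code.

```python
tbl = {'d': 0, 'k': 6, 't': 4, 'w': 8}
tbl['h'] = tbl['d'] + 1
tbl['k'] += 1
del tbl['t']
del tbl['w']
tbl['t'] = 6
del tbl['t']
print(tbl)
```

tbl['h'] = tbl['d']+1 = 1 → {'d': 0, 'k': 6, 't': 4, 'w': 8, 'h': 1}
tbl['k'] = 6+1 = 7 → {'d': 0, 'k': 7, 't': 4, 'w': 8, 'h': 1}
del 't' → {'d': 0, 'k': 7, 'w': 8, 'h': 1}
del 'w' → {'d': 0, 'k': 7, 'h': 1}
tbl['t'] = 6 → {'d': 0, 'k': 7, 'h': 1, 't': 6}
del 't' → {'d': 0, 'k': 7, 'h': 1}

{'d': 0, 'k': 7, 'h': 1}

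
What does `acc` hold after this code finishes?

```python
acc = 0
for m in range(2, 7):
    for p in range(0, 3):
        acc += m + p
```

75

m=2,p=0: acc = 0+2 = 2
m=2,p=1: acc = 2+3 = 5
m=2,p=2: acc = 5+4 = 9
m=3,p=0: acc = 9+3 = 12
m=3,p=1: acc = 12+4 = 16
m=3,p=2: acc = 16+5 = 21
m=4,p=0: acc = 21+4 = 25
m=4,p=1: acc = 25+5 = 30
m=4,p=2: acc = 30+6 = 36
m=5,p=0: acc = 36+5 = 41
m=5,p=1: acc = 41+6 = 47
m=5,p=2: acc = 47+7 = 54
m=6,p=0: acc = 54+6 = 60
m=6,p=1: acc = 60+7 = 67
m=6,p=2: acc = 67+8 = 75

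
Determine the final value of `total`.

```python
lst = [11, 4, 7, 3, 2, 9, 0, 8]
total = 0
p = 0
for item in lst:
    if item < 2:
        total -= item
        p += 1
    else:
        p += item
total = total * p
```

0

item=11: not <2; p=11
item=4: not <2; p=15
item=7: not <2; p=22
item=3: not <2; p=25
item=2: not <2; p=27
item=9: not <2; p=36
item=0: <2, total = 0-0 = 0; p=37
item=8: not <2; p=45
total*p = 0*45 = 0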